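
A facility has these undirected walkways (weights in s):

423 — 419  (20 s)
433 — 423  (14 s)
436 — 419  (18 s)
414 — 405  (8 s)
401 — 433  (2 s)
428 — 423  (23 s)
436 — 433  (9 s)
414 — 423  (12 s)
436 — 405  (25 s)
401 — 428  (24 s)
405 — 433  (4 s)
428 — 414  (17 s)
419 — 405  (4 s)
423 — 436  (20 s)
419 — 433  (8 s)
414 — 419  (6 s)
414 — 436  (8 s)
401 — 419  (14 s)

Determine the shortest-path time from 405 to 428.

25 s

Shortest distances from 405:
405: 0
419: 4  (via 405)
433: 4  (via 405)
401: 6  (via 433)
414: 8  (via 405)
436: 13  (via 433)
423: 18  (via 433)
428: 25  (via 414)
Shortest route: 405 → 414 → 428 = 25 s.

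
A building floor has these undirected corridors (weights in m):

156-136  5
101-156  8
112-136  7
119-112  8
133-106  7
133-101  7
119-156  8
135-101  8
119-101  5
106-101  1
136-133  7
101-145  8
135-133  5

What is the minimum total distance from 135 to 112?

19 m

Compare a few routes:
135 - 133 - 101 - 119 - 112: 5+7+5+8 = 25
135 - 101 - 119 - 112: 8+5+8 = 21
135 - 133 - 136 - 112: 5+7+7 = 19
135 - 133 - 106 - 101 - 119 - 112: 5+7+1+5+8 = 26
The minimum is 19 m via 135 - 133 - 136 - 112.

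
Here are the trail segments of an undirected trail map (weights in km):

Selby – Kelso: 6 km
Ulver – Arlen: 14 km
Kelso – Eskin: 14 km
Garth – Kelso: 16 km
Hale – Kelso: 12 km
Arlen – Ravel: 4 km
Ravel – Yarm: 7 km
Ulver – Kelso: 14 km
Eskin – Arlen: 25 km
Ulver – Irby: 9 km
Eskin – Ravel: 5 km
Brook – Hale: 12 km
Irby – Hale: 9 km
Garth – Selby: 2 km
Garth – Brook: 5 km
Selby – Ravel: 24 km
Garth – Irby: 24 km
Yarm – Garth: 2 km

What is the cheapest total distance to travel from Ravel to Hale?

26 km

Compare a few routes:
Ravel–Yarm–Garth–Brook–Hale: 7+2+5+12 = 26
Ravel–Eskin–Kelso–Hale: 5+14+12 = 31
Ravel–Yarm–Garth–Selby–Kelso–Hale: 7+2+2+6+12 = 29
Ravel–Arlen–Ulver–Irby–Hale: 4+14+9+9 = 36
The minimum is 26 km via Ravel–Yarm–Garth–Brook–Hale.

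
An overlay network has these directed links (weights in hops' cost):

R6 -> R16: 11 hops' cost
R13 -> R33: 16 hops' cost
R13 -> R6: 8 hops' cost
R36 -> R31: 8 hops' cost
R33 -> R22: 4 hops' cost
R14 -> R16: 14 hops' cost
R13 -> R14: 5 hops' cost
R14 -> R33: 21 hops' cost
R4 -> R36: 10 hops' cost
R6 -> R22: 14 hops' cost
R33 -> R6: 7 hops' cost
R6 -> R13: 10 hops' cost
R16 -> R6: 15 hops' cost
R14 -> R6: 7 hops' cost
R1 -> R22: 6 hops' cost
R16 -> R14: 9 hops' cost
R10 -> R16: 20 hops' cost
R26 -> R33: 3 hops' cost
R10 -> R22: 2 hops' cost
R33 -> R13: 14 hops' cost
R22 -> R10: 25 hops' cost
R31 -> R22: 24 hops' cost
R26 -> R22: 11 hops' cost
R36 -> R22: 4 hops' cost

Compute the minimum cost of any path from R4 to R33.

89 hops' cost

Settle nodes by increasing distance from R4:
R4: 0
R36: 10  (via R4)
R22: 14  (via R36)
R31: 18  (via R36)
R10: 39  (via R22)
R16: 59  (via R10)
R14: 68  (via R16)
R6: 74  (via R16)
R13: 84  (via R6)
R33: 89  (via R14)
Shortest route: R4–R36–R22–R10–R16–R14–R33 = 89 hops' cost.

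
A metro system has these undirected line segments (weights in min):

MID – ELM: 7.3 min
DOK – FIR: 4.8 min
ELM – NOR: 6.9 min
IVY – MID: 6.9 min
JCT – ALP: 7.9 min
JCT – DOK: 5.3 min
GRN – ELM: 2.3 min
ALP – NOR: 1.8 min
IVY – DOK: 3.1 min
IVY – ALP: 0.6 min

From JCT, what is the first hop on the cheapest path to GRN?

Compare a few routes:
JCT → ALP → NOR → ELM → GRN: 7.9+1.8+6.9+2.3 = 18.9
JCT → DOK → IVY → MID → ELM → GRN: 5.3+3.1+6.9+7.3+2.3 = 24.9
JCT → DOK → IVY → ALP → NOR → ELM → GRN: 5.3+3.1+0.6+1.8+6.9+2.3 = 20
JCT → ALP → IVY → MID → ELM → GRN: 7.9+0.6+6.9+7.3+2.3 = 25
The minimum is 18.9 min via JCT → ALP → NOR → ELM → GRN.
So from JCT the first move is to ALP.

ALP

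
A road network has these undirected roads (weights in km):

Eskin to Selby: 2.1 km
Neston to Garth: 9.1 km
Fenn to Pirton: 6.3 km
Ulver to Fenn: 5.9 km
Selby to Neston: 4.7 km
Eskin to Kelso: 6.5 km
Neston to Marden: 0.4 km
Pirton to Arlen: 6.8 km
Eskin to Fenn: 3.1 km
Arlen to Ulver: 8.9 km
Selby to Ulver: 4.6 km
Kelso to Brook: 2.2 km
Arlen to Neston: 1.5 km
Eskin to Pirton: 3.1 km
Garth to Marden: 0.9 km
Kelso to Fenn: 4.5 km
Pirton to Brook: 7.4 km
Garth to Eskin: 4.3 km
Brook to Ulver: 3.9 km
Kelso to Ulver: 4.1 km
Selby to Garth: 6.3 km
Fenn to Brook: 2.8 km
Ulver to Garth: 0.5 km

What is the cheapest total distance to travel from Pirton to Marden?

8.3 km

Enumerating some paths:
Pirton → Eskin → Selby → Neston → Marden: 3.1+2.1+4.7+0.4 = 10.3
Pirton → Eskin → Selby → Ulver → Garth → Marden: 3.1+2.1+4.6+0.5+0.9 = 11.2
Pirton → Eskin → Garth → Marden: 3.1+4.3+0.9 = 8.3
Pirton → Arlen → Neston → Marden: 6.8+1.5+0.4 = 8.7
Cheapest is Pirton → Eskin → Garth → Marden at 8.3 km.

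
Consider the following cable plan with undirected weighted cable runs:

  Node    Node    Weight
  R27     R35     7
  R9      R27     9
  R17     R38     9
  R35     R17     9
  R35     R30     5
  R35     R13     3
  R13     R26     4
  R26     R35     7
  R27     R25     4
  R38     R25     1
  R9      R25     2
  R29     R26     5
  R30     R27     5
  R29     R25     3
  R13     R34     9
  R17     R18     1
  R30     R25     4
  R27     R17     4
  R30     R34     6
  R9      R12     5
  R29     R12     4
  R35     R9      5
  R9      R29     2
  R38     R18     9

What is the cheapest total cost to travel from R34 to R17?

15

Compare a few routes:
R34 - R30 - R27 - R17: 6+5+4 = 15
R34 - R30 - R25 - R27 - R17: 6+4+4+4 = 18
The minimum is 15 via R34 - R30 - R27 - R17.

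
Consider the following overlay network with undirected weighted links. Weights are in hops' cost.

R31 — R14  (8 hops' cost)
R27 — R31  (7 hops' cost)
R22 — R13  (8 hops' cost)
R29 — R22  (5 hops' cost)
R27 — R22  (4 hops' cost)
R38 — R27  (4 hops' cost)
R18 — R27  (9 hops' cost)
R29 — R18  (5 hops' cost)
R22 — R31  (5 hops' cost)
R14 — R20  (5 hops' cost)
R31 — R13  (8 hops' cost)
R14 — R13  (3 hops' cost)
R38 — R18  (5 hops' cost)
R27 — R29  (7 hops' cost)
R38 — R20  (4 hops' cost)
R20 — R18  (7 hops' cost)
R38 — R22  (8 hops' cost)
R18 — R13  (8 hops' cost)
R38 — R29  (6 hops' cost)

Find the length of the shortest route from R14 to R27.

Shortest distances from R14:
R14: 0
R13: 3  (via R14)
R20: 5  (via R14)
R31: 8  (via R14)
R38: 9  (via R20)
R22: 11  (via R13)
R18: 11  (via R13)
R27: 13  (via R38)
Shortest route: R14–R20–R38–R27 = 13 hops' cost.

13 hops' cost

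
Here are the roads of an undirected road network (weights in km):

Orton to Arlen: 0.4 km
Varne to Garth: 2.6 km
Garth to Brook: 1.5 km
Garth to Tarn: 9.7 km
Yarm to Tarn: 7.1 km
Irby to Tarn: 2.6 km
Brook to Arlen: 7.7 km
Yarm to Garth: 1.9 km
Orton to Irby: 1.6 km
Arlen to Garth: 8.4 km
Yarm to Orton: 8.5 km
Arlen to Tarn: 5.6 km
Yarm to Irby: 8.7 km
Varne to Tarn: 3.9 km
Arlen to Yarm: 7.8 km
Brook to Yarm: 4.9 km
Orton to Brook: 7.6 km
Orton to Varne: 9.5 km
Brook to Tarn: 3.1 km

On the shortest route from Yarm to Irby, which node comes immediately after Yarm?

Enumerating some paths:
Yarm - Garth - Brook - Tarn - Irby: 1.9+1.5+3.1+2.6 = 9.1
Yarm - Arlen - Orton - Irby: 7.8+0.4+1.6 = 9.8
Yarm - Tarn - Irby: 7.1+2.6 = 9.7
Yarm - Irby: 8.7 = 8.7
Cheapest is Yarm - Irby at 8.7 km.
So from Yarm the first move is to Irby.

Irby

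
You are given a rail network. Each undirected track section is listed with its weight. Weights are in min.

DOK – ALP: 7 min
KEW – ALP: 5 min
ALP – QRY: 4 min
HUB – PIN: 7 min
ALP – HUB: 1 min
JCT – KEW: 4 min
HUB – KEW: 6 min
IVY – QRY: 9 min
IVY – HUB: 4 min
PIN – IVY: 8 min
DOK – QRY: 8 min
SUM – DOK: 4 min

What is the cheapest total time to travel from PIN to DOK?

Candidate routes:
PIN - HUB - ALP - DOK: 7+1+7 = 15
PIN - IVY - HUB - ALP - DOK: 8+4+1+7 = 20
Cheapest is PIN - HUB - ALP - DOK at 15 min.

15 min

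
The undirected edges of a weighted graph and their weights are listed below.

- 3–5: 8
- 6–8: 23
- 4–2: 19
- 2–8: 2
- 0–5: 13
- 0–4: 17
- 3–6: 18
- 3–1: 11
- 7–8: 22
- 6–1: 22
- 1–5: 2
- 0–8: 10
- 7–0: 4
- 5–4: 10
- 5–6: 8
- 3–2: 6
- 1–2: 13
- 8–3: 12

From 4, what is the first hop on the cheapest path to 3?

5

Candidate routes:
4 → 5 → 3: 10+8 = 18
4 → 2 → 3: 19+6 = 25
4 → 5 → 1 → 3: 10+2+11 = 23
The minimum is 18 via 4 → 5 → 3.
So from 4 the first move is to 5.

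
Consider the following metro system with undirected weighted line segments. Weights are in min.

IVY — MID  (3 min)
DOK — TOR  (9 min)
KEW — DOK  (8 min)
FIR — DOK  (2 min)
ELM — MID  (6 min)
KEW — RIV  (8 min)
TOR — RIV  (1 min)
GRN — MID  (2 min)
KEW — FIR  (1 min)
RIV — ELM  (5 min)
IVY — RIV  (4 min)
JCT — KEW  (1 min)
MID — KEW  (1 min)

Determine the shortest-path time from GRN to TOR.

Candidate routes:
GRN → MID → KEW → RIV → TOR: 2+1+8+1 = 12
GRN → MID → IVY → RIV → TOR: 2+3+4+1 = 10
GRN → MID → ELM → RIV → TOR: 2+6+5+1 = 14
Cheapest is GRN → MID → IVY → RIV → TOR at 10 min.

10 min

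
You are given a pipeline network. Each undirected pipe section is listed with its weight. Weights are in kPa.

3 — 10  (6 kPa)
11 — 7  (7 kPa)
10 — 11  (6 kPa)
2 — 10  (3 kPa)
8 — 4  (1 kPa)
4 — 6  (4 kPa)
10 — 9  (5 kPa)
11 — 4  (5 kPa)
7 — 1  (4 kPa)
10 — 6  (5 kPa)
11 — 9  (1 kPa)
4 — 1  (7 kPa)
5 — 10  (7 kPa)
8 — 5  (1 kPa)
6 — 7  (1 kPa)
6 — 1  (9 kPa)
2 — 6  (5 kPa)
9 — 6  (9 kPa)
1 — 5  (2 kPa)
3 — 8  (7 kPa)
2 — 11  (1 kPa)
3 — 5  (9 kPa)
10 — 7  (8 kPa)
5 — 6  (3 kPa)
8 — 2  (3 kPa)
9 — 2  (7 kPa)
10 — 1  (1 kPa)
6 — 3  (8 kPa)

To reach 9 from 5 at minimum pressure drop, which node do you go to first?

8

Compare a few routes:
5 - 8 - 2 - 11 - 9: 1+3+1+1 = 6
5 - 1 - 10 - 2 - 11 - 9: 2+1+3+1+1 = 8
5 - 8 - 4 - 11 - 9: 1+1+5+1 = 8
Cheapest is 5 - 8 - 2 - 11 - 9 at 6 kPa.
So from 5 the first move is to 8.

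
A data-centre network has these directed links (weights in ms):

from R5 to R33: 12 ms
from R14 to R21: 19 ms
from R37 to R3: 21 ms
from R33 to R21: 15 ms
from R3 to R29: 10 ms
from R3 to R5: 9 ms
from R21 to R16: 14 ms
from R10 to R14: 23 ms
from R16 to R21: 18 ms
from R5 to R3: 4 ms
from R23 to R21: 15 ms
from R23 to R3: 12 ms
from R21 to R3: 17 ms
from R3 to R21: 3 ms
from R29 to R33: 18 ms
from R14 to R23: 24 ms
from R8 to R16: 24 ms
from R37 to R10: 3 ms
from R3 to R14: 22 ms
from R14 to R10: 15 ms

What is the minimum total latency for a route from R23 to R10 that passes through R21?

69 ms

Shortest R23→R21: R23 → R21 = 15
Best R21 to R10: R21 → R3 → R14 → R10 costing 54
Total via R21: 15 + 54 = 69 ms.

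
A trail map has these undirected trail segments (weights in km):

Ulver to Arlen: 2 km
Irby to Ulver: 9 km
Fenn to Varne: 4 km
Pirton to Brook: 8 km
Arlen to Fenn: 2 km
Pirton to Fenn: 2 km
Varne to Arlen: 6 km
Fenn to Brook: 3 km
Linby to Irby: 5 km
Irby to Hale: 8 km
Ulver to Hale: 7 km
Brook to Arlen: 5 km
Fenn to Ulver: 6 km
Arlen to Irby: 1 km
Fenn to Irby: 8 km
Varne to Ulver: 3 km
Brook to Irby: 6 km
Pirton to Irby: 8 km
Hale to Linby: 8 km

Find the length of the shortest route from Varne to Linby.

Compare a few routes:
Varne - Ulver - Arlen - Irby - Linby: 3+2+1+5 = 11
Varne - Fenn - Arlen - Irby - Linby: 4+2+1+5 = 12
The minimum is 11 km via Varne - Ulver - Arlen - Irby - Linby.

11 km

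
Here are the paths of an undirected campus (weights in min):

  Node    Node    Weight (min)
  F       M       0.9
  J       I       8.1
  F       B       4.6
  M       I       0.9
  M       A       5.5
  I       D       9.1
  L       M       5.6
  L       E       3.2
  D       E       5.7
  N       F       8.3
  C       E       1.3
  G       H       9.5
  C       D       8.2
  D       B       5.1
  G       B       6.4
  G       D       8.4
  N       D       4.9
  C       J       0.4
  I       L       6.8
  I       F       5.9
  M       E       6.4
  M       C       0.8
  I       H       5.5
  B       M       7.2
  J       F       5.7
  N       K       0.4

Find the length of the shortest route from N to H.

15.6 min

Compare a few routes:
N - D - I - H: 4.9+9.1+5.5 = 19.5
N - F - M - I - H: 8.3+0.9+0.9+5.5 = 15.6
N - D - E - C - M - I - H: 4.9+5.7+1.3+0.8+0.9+5.5 = 19.1
The minimum is 15.6 min via N - F - M - I - H.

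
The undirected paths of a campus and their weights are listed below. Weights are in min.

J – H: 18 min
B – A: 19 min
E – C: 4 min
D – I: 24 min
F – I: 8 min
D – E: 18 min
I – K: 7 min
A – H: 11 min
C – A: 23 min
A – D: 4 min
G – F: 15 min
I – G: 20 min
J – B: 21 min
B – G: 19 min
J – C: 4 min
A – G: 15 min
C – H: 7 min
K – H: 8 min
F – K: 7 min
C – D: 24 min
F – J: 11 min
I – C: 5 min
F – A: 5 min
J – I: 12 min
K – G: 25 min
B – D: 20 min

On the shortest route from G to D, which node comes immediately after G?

Compare a few routes:
G–I–F–A–D: 20+8+5+4 = 37
G–F–A–D: 15+5+4 = 24
G–A–D: 15+4 = 19
The minimum is 19 min via G–A–D.
So from G the first move is to A.

A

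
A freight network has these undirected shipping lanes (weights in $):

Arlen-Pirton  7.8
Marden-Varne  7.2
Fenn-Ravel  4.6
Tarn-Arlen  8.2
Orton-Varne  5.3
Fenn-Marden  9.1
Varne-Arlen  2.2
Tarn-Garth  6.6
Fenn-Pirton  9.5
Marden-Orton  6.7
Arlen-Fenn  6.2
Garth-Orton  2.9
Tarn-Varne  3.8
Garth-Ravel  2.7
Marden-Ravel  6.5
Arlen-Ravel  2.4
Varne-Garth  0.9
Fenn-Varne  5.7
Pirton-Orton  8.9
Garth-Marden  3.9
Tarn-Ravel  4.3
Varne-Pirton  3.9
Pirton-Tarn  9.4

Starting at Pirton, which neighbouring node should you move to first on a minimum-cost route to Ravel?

Compare a few routes:
Pirton–Varne–Arlen–Ravel: 3.9+2.2+2.4 = 8.5
Pirton–Varne–Garth–Ravel: 3.9+0.9+2.7 = 7.5
Cheapest is Pirton–Varne–Garth–Ravel at $7.5.
So from Pirton the first move is to Varne.

Varne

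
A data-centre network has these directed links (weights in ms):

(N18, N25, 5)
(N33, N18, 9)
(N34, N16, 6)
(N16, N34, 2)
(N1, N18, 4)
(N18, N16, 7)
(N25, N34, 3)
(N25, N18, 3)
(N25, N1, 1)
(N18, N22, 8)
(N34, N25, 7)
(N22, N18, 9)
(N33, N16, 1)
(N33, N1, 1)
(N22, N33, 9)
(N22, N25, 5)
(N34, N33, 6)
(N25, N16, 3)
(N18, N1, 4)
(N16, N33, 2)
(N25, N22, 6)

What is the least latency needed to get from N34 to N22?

Compare a few routes:
N34–N25–N22: 7+6 = 13
N34–N33–N1–N18–N22: 6+1+4+8 = 19
N34–N25–N18–N22: 7+3+8 = 18
Cheapest is N34–N25–N22 at 13 ms.

13 ms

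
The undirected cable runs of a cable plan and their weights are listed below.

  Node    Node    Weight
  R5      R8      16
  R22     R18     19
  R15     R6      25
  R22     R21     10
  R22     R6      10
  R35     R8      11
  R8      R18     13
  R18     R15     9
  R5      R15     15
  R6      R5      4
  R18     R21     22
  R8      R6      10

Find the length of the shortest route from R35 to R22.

Enumerating some paths:
R35–R8–R6–R22: 11+10+10 = 31
R35–R8–R5–R6–R22: 11+16+4+10 = 41
R35–R8–R18–R22: 11+13+19 = 43
The minimum is 31 via R35–R8–R6–R22.

31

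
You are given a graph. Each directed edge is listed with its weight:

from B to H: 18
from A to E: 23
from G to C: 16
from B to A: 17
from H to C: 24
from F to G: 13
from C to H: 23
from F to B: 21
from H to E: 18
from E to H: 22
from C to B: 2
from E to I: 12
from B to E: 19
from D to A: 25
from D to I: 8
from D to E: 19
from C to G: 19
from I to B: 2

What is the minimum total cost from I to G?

63

Enumerating some paths:
I–B–A–E–H–C–G: 2+17+23+22+24+19 = 107
I–B–E–H–C–G: 2+19+22+24+19 = 86
I–B–H–C–G: 2+18+24+19 = 63
The minimum is 63 via I–B–H–C–G.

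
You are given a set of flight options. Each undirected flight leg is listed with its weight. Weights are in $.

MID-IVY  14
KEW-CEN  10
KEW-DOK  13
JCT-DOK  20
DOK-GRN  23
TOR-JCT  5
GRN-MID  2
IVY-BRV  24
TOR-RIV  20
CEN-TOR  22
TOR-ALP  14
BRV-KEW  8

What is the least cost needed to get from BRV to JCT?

$41

Enumerating some paths:
BRV → IVY → MID → GRN → DOK → JCT: 24+14+2+23+20 = 83
BRV → KEW → CEN → TOR → JCT: 8+10+22+5 = 45
BRV → KEW → DOK → JCT: 8+13+20 = 41
Cheapest is BRV → KEW → DOK → JCT at $41.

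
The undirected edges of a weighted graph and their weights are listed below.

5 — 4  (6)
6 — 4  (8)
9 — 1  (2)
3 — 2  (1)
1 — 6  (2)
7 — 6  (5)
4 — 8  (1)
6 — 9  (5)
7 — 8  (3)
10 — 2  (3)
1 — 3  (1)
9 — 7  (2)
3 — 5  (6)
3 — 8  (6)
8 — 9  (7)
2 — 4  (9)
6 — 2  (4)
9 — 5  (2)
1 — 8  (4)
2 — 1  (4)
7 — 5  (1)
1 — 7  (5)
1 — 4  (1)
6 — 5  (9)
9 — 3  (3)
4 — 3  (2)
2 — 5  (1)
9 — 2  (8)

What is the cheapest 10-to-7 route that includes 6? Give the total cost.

Shortest 10→6: 10 → 2 → 6 = 7
Shortest 6→7: 6 → 7 = 5
Total via 6: 7 + 5 = 12.

12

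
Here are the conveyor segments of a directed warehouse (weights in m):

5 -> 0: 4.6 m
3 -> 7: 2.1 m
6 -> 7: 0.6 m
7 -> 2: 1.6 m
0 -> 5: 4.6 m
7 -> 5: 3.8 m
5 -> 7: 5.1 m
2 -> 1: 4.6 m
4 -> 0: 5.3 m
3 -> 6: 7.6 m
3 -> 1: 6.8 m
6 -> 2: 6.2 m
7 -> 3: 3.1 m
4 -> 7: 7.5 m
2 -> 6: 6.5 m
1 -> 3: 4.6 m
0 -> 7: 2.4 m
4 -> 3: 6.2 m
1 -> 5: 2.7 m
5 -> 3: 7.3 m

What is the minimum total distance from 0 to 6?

Candidate routes:
0–7–3–6: 2.4+3.1+7.6 = 13.1
0–5–7–2–6: 4.6+5.1+1.6+6.5 = 17.8
0–7–2–6: 2.4+1.6+6.5 = 10.5
Cheapest is 0–7–2–6 at 10.5 m.

10.5 m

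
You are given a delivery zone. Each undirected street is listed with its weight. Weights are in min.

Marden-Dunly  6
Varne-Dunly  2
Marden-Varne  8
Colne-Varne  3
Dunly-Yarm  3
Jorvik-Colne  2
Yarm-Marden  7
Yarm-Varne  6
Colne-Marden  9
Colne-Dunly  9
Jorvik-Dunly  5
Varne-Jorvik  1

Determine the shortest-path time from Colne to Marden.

Candidate routes:
Colne - Jorvik - Varne - Dunly - Marden: 2+1+2+6 = 11
Colne - Marden: 9 = 9
Cheapest is Colne - Marden at 9 min.

9 min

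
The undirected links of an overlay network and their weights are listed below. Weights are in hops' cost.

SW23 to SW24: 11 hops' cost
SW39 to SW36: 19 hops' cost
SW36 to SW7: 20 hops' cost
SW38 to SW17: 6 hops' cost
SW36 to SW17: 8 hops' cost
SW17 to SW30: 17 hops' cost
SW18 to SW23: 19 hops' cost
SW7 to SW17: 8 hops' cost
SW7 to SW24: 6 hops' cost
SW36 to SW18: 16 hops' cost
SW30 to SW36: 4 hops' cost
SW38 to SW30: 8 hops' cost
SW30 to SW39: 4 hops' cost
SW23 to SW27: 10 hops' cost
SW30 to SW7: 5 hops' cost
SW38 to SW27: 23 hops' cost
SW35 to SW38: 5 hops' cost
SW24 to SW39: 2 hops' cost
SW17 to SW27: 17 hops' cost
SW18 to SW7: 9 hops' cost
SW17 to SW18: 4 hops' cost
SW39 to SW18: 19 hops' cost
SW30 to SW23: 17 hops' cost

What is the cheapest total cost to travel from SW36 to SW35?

17 hops' cost

Enumerating some paths:
SW36 → SW17 → SW38 → SW35: 8+6+5 = 19
SW36 → SW30 → SW38 → SW35: 4+8+5 = 17
SW36 → SW18 → SW17 → SW38 → SW35: 16+4+6+5 = 31
SW36 → SW30 → SW7 → SW17 → SW38 → SW35: 4+5+8+6+5 = 28
The minimum is 17 hops' cost via SW36 → SW30 → SW38 → SW35.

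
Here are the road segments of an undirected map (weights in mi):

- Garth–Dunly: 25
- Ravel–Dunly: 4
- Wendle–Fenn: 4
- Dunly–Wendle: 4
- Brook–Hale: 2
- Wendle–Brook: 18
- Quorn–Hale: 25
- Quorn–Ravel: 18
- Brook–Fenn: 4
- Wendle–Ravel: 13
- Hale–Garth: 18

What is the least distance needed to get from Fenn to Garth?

24 mi

Candidate routes:
Fenn - Brook - Hale - Garth: 4+2+18 = 24
Fenn - Wendle - Brook - Hale - Garth: 4+18+2+18 = 42
Fenn - Wendle - Dunly - Garth: 4+4+25 = 33
The minimum is 24 mi via Fenn - Brook - Hale - Garth.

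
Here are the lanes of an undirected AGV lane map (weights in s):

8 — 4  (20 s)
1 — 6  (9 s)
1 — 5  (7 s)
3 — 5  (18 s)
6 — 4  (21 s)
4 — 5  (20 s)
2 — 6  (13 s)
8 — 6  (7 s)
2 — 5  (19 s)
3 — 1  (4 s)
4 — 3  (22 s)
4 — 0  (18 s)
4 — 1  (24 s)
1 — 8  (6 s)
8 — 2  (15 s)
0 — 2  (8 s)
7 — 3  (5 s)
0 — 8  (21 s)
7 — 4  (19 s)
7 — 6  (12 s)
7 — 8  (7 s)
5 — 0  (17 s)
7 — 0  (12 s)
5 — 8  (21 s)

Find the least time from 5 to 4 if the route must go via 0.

Best 5 to 0: 5 → 0 costing 17
Shortest 0→4: 0 → 4 = 18
Total via 0: 17 + 18 = 35 s.

35 s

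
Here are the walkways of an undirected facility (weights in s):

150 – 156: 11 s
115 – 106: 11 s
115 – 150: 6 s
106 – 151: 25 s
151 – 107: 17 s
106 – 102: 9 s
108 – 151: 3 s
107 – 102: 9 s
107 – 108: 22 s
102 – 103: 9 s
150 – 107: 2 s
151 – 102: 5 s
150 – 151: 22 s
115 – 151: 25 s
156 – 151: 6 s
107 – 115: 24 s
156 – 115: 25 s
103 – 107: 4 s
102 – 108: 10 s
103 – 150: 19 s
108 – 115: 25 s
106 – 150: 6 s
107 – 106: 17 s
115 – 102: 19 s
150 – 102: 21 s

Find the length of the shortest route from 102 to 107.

Compare a few routes:
102–107: 9 = 9
102–106–150–107: 9+6+2 = 17
102–103–107: 9+4 = 13
102–151–107: 5+17 = 22
Cheapest is 102–107 at 9 s.

9 s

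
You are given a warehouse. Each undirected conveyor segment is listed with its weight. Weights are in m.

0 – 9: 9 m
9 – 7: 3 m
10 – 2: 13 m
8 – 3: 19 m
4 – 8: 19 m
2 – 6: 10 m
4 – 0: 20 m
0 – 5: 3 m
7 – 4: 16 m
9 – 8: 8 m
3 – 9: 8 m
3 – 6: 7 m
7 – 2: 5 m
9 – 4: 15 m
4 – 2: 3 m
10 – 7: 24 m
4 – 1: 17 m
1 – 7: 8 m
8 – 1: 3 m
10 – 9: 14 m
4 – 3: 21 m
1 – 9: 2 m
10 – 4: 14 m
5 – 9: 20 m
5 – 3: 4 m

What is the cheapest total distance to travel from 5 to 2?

20 m

Compare a few routes:
5–3–6–2: 4+7+10 = 21
5–0–9–1–7–2: 3+9+2+8+5 = 27
5–0–4–2: 3+20+3 = 26
5–0–9–7–2: 3+9+3+5 = 20
Cheapest is 5–0–9–7–2 at 20 m.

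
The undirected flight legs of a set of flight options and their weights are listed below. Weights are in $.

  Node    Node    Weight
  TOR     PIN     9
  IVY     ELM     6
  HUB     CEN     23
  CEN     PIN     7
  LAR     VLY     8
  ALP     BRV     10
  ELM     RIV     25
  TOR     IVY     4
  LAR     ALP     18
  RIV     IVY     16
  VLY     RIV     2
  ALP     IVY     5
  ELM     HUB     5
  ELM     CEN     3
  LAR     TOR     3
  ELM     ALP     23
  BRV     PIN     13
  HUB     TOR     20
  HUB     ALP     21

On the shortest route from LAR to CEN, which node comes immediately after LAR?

Candidate routes:
LAR–TOR–PIN–CEN: 3+9+7 = 19
LAR–TOR–IVY–ELM–CEN: 3+4+6+3 = 16
Cheapest is LAR–TOR–IVY–ELM–CEN at $16.
So from LAR the first move is to TOR.

TOR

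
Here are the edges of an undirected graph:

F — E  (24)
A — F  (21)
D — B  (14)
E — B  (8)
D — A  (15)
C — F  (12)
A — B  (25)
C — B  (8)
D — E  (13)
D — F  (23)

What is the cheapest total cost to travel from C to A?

33

Shortest distances from C:
C: 0
B: 8  (via C)
F: 12  (via C)
E: 16  (via B)
D: 22  (via B)
A: 33  (via B)
Shortest route: C → B → A = 33.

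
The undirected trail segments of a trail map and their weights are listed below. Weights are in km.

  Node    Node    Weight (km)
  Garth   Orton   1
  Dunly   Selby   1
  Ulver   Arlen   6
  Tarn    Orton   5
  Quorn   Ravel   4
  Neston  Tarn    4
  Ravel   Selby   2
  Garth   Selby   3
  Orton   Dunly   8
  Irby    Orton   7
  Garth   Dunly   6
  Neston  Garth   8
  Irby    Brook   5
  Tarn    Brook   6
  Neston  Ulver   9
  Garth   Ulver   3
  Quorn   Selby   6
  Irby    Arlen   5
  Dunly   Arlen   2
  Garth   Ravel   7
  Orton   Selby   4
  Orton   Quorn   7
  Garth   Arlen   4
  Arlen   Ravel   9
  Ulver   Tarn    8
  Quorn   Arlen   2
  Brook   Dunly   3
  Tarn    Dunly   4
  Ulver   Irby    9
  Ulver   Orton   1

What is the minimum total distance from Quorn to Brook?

Shortest distances from Quorn:
Quorn: 0
Arlen: 2  (via Quorn)
Dunly: 4  (via Arlen)
Ravel: 4  (via Quorn)
Selby: 5  (via Dunly)
Garth: 6  (via Arlen)
Irby: 7  (via Arlen)
Brook: 7  (via Dunly)
Shortest route: Quorn–Arlen–Dunly–Brook = 7 km.

7 km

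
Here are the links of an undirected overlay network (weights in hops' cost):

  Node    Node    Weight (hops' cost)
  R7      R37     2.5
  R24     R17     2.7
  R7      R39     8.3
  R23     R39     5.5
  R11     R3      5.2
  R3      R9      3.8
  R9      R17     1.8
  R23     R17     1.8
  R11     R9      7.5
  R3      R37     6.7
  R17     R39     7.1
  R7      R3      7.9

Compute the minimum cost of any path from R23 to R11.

Settle nodes by increasing distance from R23:
R23: 0
R17: 1.8  (via R23)
R9: 3.6  (via R17)
R24: 4.5  (via R17)
R39: 5.5  (via R23)
R3: 7.4  (via R9)
R11: 11.1  (via R9)
Shortest route: R23 → R17 → R9 → R11 = 11.1 hops' cost.

11.1 hops' cost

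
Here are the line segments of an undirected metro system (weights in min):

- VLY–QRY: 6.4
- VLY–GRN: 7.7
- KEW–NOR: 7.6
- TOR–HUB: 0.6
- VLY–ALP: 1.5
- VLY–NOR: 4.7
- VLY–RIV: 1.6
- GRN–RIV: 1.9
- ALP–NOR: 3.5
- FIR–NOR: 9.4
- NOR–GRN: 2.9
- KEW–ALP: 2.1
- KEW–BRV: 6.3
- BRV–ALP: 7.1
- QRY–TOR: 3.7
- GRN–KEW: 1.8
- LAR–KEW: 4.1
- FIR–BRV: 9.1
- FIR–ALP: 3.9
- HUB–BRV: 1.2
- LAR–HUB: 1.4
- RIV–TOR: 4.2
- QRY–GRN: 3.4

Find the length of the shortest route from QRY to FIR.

11.2 min

Shortest distances from QRY:
QRY: 0
GRN: 3.4  (via QRY)
TOR: 3.7  (via QRY)
HUB: 4.3  (via TOR)
KEW: 5.2  (via GRN)
RIV: 5.3  (via GRN)
BRV: 5.5  (via HUB)
LAR: 5.7  (via HUB)
NOR: 6.3  (via GRN)
VLY: 6.4  (via QRY)
ALP: 7.3  (via KEW)
FIR: 11.2  (via ALP)
Shortest route: QRY → GRN → KEW → ALP → FIR = 11.2 min.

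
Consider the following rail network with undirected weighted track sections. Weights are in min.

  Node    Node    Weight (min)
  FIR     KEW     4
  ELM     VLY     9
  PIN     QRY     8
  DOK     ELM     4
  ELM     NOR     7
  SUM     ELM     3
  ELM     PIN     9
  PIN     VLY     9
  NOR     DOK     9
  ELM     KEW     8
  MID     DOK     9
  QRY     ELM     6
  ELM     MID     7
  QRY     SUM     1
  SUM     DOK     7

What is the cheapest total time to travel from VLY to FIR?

21 min

Shortest distances from VLY:
VLY: 0
PIN: 9  (via VLY)
ELM: 9  (via VLY)
SUM: 12  (via ELM)
DOK: 13  (via ELM)
QRY: 13  (via SUM)
MID: 16  (via ELM)
NOR: 16  (via ELM)
KEW: 17  (via ELM)
FIR: 21  (via KEW)
Shortest route: VLY → ELM → KEW → FIR = 21 min.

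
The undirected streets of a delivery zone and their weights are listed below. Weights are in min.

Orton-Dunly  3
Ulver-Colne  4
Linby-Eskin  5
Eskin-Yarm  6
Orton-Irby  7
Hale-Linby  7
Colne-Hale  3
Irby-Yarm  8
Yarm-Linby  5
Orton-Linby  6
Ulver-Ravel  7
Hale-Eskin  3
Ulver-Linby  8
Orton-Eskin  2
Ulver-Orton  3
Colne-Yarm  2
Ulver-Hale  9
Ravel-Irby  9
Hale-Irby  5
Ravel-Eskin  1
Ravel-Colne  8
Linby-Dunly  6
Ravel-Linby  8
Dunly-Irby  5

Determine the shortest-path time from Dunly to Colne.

Compare a few routes:
Dunly–Linby–Yarm–Colne: 6+5+2 = 13
Dunly–Orton–Eskin–Hale–Colne: 3+2+3+3 = 11
Dunly–Orton–Ulver–Colne: 3+3+4 = 10
Cheapest is Dunly–Orton–Ulver–Colne at 10 min.

10 min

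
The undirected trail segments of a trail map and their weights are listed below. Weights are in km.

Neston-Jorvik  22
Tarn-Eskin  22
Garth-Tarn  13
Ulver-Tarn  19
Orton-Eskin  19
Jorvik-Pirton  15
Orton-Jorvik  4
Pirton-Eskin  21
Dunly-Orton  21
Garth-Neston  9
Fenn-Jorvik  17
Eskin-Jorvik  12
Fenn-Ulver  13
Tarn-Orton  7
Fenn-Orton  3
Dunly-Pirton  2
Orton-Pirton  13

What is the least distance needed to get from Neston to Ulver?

Shortest distances from Neston:
Neston: 0
Garth: 9  (via Neston)
Jorvik: 22  (via Neston)
Tarn: 22  (via Garth)
Orton: 26  (via Jorvik)
Fenn: 29  (via Orton)
Eskin: 34  (via Jorvik)
Pirton: 37  (via Jorvik)
Dunly: 39  (via Pirton)
Ulver: 41  (via Tarn)
Shortest route: Neston → Garth → Tarn → Ulver = 41 km.

41 km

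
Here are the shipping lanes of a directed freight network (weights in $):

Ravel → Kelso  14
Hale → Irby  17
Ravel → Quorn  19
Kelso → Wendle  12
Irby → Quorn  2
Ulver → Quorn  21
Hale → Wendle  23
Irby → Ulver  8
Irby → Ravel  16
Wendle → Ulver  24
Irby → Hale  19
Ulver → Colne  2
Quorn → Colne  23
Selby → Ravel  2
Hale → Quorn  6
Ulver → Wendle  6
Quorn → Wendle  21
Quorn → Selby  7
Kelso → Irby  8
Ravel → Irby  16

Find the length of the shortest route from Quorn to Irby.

$25

Compare a few routes:
Quorn–Selby–Ravel–Kelso–Irby: 7+2+14+8 = 31
Quorn–Selby–Ravel–Irby: 7+2+16 = 25
The minimum is $25 via Quorn–Selby–Ravel–Irby.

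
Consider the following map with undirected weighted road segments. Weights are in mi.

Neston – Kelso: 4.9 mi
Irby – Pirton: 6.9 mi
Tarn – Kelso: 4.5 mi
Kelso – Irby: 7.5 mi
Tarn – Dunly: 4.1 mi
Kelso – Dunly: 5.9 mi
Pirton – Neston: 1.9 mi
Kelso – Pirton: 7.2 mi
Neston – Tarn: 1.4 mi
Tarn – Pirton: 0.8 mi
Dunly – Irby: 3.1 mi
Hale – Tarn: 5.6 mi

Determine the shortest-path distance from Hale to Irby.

Settle nodes by increasing distance from Hale:
Hale: 0
Tarn: 5.6  (via Hale)
Pirton: 6.4  (via Tarn)
Neston: 7  (via Tarn)
Dunly: 9.7  (via Tarn)
Kelso: 10.1  (via Tarn)
Irby: 12.8  (via Dunly)
Shortest route: Hale–Tarn–Dunly–Irby = 12.8 mi.

12.8 mi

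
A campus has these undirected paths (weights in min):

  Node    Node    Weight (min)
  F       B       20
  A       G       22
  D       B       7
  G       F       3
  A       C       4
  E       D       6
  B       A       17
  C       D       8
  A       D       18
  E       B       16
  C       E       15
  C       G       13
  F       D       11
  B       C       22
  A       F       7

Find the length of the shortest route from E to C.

Candidate routes:
E–C: 15 = 15
E–D–C: 6+8 = 14
Cheapest is E–D–C at 14 min.

14 min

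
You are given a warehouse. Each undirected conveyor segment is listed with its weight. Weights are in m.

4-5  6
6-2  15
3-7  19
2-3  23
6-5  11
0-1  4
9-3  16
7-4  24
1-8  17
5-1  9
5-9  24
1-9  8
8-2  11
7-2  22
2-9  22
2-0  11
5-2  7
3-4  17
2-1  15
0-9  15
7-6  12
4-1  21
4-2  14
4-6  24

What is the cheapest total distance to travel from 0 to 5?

13 m

Running Dijkstra from 0:
0: 0
1: 4  (via 0)
2: 11  (via 0)
9: 12  (via 1)
5: 13  (via 1)
Shortest route: 0 → 1 → 5 = 13 m.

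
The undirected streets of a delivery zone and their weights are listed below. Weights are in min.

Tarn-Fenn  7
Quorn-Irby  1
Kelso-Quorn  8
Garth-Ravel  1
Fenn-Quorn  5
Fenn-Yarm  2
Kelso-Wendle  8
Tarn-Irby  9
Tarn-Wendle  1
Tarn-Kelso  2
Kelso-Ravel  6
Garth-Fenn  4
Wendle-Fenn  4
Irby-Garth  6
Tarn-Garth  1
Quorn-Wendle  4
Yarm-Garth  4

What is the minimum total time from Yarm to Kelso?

7 min

Candidate routes:
Yarm - Fenn - Tarn - Kelso: 2+7+2 = 11
Yarm - Fenn - Garth - Tarn - Kelso: 2+4+1+2 = 9
Yarm - Fenn - Wendle - Tarn - Kelso: 2+4+1+2 = 9
Yarm - Garth - Tarn - Kelso: 4+1+2 = 7
Cheapest is Yarm - Garth - Tarn - Kelso at 7 min.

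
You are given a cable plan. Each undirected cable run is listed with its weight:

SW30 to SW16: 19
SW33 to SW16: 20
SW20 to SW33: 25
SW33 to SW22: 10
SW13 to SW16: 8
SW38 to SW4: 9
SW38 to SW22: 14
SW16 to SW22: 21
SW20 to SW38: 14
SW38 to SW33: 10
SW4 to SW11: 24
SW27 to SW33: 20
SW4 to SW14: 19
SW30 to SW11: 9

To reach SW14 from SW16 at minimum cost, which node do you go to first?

SW33

Candidate routes:
SW16–SW33–SW38–SW4–SW14: 20+10+9+19 = 58
SW16–SW22–SW38–SW4–SW14: 21+14+9+19 = 63
The minimum is 58 via SW16–SW33–SW38–SW4–SW14.
So from SW16 the first move is to SW33.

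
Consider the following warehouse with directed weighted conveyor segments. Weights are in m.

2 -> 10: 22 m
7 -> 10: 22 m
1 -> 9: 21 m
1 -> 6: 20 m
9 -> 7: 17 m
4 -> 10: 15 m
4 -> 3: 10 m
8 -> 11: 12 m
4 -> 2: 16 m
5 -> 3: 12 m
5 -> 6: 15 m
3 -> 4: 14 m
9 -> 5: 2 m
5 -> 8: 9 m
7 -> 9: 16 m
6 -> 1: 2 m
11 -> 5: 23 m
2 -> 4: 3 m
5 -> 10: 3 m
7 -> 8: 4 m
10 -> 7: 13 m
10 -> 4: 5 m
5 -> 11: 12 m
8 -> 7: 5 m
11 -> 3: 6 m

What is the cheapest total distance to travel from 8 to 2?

Candidate routes:
8–7–9–5–10–4–2: 5+16+2+3+5+16 = 47
8–11–3–4–2: 12+6+14+16 = 48
The minimum is 47 m via 8–7–9–5–10–4–2.

47 m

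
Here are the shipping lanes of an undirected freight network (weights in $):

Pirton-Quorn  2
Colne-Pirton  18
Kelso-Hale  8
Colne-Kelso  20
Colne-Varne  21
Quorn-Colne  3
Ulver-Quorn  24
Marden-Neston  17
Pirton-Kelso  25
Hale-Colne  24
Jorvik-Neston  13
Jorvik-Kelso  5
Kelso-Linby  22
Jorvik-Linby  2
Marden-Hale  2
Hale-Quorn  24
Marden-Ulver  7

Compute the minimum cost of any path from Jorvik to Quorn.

$28

Compare a few routes:
Jorvik → Kelso → Hale → Quorn: 5+8+24 = 37
Jorvik → Kelso → Colne → Quorn: 5+20+3 = 28
Jorvik → Kelso → Pirton → Quorn: 5+25+2 = 32
Jorvik → Kelso → Hale → Colne → Quorn: 5+8+24+3 = 40
Cheapest is Jorvik → Kelso → Colne → Quorn at $28.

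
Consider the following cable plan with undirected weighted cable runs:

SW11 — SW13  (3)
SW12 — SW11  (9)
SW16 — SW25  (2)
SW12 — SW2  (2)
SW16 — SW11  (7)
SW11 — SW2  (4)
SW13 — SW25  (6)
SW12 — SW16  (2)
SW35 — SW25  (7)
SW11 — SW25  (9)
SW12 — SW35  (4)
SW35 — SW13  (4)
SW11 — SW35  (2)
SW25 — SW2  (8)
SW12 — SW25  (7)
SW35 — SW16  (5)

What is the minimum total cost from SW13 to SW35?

4

Settle nodes by increasing distance from SW13:
SW13: 0
SW11: 3  (via SW13)
SW35: 4  (via SW13)
Shortest route: SW13 → SW35 = 4.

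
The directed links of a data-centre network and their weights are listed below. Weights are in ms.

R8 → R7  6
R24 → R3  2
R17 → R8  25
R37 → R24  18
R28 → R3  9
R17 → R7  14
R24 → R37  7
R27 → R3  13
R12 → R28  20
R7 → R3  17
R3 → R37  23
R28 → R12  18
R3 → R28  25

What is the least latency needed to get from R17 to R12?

Enumerating some paths:
R17 - R7 - R3 - R28 - R12: 14+17+25+18 = 74
R17 - R8 - R7 - R3 - R28 - R12: 25+6+17+25+18 = 91
The minimum is 74 ms via R17 - R7 - R3 - R28 - R12.

74 ms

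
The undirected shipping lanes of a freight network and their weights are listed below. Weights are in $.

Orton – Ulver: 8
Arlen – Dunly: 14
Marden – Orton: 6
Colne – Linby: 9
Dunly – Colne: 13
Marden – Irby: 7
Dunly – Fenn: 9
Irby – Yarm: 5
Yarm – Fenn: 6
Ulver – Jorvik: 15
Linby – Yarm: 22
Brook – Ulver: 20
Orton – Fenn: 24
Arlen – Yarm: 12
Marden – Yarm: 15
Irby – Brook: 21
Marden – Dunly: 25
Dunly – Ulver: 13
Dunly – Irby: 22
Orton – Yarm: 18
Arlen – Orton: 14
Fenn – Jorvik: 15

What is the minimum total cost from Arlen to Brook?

$38

Running Dijkstra from Arlen:
Arlen: 0
Yarm: 12  (via Arlen)
Orton: 14  (via Arlen)
Dunly: 14  (via Arlen)
Irby: 17  (via Yarm)
Fenn: 18  (via Yarm)
Marden: 20  (via Orton)
Ulver: 22  (via Orton)
Colne: 27  (via Dunly)
Jorvik: 33  (via Fenn)
Linby: 34  (via Yarm)
Brook: 38  (via Irby)
Shortest route: Arlen–Yarm–Irby–Brook = $38.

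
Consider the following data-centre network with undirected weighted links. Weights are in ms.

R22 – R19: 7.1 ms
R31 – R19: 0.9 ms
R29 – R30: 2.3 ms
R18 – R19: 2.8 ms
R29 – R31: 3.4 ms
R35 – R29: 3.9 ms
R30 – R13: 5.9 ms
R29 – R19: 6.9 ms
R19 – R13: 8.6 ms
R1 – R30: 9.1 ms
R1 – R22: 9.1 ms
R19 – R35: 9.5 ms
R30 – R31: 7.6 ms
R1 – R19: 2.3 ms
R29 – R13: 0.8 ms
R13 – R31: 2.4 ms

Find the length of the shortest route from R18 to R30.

Running Dijkstra from R18:
R18: 0
R19: 2.8  (via R18)
R31: 3.7  (via R19)
R1: 5.1  (via R19)
R13: 6.1  (via R31)
R29: 6.9  (via R13)
R30: 9.2  (via R29)
Shortest route: R18–R19–R31–R13–R29–R30 = 9.2 ms.

9.2 ms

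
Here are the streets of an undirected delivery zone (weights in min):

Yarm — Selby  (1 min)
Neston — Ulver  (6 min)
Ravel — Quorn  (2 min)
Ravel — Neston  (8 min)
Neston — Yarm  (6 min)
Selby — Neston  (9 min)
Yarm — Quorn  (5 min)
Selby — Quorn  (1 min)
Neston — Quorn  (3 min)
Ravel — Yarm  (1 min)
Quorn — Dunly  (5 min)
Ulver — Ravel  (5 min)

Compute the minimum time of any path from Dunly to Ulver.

12 min

Enumerating some paths:
Dunly–Quorn–Ravel–Ulver: 5+2+5 = 12
Dunly–Quorn–Selby–Yarm–Ravel–Ulver: 5+1+1+1+5 = 13
Dunly–Quorn–Neston–Ulver: 5+3+6 = 14
The minimum is 12 min via Dunly–Quorn–Ravel–Ulver.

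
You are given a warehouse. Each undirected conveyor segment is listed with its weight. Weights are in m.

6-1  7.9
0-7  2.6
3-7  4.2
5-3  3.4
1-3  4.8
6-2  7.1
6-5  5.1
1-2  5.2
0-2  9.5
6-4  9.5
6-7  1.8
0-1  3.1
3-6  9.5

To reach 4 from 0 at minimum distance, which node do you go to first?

Candidate routes:
0 → 7 → 6 → 4: 2.6+1.8+9.5 = 13.9
0 → 1 → 6 → 4: 3.1+7.9+9.5 = 20.5
The minimum is 13.9 m via 0 → 7 → 6 → 4.
So from 0 the first move is to 7.

7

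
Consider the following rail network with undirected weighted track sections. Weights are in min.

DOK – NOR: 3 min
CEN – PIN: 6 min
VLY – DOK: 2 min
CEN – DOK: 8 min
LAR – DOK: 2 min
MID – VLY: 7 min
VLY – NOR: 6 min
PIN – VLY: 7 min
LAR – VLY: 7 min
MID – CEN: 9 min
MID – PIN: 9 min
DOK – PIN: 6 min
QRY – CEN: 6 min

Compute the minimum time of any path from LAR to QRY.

Candidate routes:
LAR–DOK–CEN–QRY: 2+8+6 = 16
LAR–DOK–PIN–CEN–QRY: 2+6+6+6 = 20
LAR–VLY–DOK–CEN–QRY: 7+2+8+6 = 23
Cheapest is LAR–DOK–CEN–QRY at 16 min.

16 min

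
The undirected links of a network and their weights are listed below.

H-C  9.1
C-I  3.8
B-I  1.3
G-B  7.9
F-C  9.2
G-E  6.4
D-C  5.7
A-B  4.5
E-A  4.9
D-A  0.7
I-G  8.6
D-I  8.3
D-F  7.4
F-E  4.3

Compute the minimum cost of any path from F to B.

12.6

Running Dijkstra from F:
F: 0
E: 4.3  (via F)
D: 7.4  (via F)
A: 8.1  (via D)
C: 9.2  (via F)
G: 10.7  (via E)
B: 12.6  (via A)
Shortest route: F–D–A–B = 12.6.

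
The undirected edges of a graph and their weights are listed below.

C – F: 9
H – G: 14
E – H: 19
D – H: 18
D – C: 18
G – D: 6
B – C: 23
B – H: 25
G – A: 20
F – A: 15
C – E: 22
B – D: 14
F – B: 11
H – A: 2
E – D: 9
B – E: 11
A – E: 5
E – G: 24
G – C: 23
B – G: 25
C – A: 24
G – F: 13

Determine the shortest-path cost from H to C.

26

Candidate routes:
H - A - E - C: 2+5+22 = 29
H - A - C: 2+24 = 26
Cheapest is H - A - C at 26.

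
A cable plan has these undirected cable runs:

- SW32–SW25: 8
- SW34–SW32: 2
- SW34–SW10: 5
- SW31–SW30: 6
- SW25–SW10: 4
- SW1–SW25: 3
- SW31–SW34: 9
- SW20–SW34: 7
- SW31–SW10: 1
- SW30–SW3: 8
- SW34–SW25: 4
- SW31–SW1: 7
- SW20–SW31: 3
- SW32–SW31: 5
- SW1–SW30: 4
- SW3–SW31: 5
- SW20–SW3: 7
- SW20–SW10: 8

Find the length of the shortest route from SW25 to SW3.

10

Compare a few routes:
SW25 - SW34 - SW10 - SW31 - SW3: 4+5+1+5 = 15
SW25 - SW10 - SW31 - SW3: 4+1+5 = 10
The minimum is 10 via SW25 - SW10 - SW31 - SW3.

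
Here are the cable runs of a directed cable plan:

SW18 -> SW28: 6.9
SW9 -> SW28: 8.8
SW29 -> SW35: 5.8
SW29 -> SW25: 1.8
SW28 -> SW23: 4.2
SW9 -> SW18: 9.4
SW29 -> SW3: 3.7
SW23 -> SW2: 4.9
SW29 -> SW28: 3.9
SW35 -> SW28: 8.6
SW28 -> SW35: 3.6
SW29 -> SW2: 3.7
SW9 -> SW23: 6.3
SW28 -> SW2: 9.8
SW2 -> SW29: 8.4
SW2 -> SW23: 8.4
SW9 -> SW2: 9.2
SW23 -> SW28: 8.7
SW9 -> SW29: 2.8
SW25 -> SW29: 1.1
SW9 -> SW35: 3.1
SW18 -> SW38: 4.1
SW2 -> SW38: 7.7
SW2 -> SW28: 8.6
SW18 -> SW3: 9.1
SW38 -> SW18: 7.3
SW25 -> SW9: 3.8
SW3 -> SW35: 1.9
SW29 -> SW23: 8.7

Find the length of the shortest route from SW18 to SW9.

Enumerating some paths:
SW18–SW28–SW2–SW29–SW25–SW9: 6.9+9.8+8.4+1.8+3.8 = 30.7
SW18–SW28–SW23–SW2–SW29–SW25–SW9: 6.9+4.2+4.9+8.4+1.8+3.8 = 30
The minimum is 30 via SW18–SW28–SW23–SW2–SW29–SW25–SW9.

30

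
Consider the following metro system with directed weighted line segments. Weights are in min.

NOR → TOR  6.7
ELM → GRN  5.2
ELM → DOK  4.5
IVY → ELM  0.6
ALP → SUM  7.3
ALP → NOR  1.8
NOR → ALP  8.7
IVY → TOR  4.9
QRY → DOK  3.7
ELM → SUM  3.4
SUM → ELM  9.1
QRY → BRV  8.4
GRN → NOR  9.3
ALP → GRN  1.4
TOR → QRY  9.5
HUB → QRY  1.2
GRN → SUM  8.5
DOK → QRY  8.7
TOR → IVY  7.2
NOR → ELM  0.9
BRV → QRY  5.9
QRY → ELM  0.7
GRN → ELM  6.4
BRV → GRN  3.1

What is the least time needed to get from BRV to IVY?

26.3 min

Enumerating some paths:
BRV → GRN → NOR → TOR → IVY: 3.1+9.3+6.7+7.2 = 26.3
BRV → QRY → ELM → GRN → NOR → TOR → IVY: 5.9+0.7+5.2+9.3+6.7+7.2 = 35
The minimum is 26.3 min via BRV → GRN → NOR → TOR → IVY.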